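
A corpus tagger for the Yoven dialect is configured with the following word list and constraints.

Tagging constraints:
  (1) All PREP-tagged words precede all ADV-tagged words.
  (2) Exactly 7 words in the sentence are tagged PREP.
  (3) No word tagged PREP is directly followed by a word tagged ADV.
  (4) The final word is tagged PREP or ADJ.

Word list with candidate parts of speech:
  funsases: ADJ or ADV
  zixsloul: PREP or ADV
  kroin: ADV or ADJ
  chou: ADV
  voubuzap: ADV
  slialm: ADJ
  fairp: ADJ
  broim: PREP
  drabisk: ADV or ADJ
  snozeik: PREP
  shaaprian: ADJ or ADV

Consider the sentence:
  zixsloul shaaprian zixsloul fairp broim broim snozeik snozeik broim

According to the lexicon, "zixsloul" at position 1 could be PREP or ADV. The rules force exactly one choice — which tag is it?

Candidates per position — 1:zixsloul {PREP,ADV}; 2:shaaprian {ADJ,ADV}; 3:zixsloul {PREP,ADV}; 4:fairp {ADJ}; 5:broim {PREP}; 6:broim {PREP}; 7:snozeik {PREP}; 8:snozeik {PREP}; 9:broim {PREP}.
Position 1: ADV is ruled out by rule 1; that leaves PREP.
Position 2: ADV is ruled out by rule 1; that leaves ADJ.
Position 3: ADV is ruled out by rule 1; that leaves PREP.
That leaves exactly one tagging: PREP ADJ PREP ADJ PREP PREP PREP PREP PREP.
Verifying each rule — rule 1 satisfied; rule 2 satisfied; rule 3 satisfied; rule 4 satisfied.

PREP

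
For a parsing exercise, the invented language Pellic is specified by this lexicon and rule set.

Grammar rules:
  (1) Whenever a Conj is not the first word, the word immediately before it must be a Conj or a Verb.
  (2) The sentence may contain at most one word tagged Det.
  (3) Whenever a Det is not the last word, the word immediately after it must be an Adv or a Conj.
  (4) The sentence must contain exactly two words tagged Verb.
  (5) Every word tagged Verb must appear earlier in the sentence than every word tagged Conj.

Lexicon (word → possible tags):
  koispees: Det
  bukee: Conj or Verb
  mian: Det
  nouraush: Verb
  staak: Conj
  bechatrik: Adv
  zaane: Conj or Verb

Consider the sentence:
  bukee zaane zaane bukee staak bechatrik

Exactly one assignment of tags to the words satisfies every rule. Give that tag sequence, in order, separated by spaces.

Verb Verb Conj Conj Conj Adv

Candidates per position — 1:bukee {Conj,Verb}; 2:zaane {Conj,Verb}; 3:zaane {Conj,Verb}; 4:bukee {Conj,Verb}; 5:staak {Conj}; 6:bechatrik {Adv}.
The remaining ambiguous positions (1, 2, 3, 4) are resolved jointly — only one combination satisfies every rule.
So the tagging must be: Verb Verb Conj Conj Conj Adv.
Check: rule 1 ok; rule 2 ok; rule 3 ok; rule 4 ok; rule 5 ok.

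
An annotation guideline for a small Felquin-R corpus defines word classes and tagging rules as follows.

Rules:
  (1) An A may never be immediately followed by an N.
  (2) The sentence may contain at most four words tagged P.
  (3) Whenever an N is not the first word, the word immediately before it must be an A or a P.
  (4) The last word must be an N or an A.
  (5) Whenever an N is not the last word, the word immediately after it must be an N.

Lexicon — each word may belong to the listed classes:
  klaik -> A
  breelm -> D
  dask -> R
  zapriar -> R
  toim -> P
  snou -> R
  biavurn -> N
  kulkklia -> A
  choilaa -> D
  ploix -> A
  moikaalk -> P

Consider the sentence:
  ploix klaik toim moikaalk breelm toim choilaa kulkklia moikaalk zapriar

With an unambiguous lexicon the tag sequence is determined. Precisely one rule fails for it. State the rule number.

4

Fixed tagging: A A P P D P D A P R.
Rule check: R1 pass, R2 pass, R3 pass, R4 fail, R5 pass.
Only rule 4 fails.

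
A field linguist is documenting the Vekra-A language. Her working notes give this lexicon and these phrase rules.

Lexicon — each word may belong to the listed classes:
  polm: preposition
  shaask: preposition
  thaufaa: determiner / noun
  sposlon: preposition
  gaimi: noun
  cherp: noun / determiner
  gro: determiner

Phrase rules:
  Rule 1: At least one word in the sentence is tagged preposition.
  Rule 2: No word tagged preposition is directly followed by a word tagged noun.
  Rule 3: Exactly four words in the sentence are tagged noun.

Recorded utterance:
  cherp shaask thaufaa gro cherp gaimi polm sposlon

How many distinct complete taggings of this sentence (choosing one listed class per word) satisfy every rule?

Candidates per position — 1:cherp {noun,determiner}; 2:shaask {preposition}; 3:thaufaa {determiner,noun}; 4:gro {determiner}; 5:cherp {noun,determiner}; 6:gaimi {noun}; 7:polm {preposition}; 8:sposlon {preposition}.
There are 8 candidate sequences in total.
Every candidate sequence violates at least one rule; no consistent tagging exists.
Count = 0.

0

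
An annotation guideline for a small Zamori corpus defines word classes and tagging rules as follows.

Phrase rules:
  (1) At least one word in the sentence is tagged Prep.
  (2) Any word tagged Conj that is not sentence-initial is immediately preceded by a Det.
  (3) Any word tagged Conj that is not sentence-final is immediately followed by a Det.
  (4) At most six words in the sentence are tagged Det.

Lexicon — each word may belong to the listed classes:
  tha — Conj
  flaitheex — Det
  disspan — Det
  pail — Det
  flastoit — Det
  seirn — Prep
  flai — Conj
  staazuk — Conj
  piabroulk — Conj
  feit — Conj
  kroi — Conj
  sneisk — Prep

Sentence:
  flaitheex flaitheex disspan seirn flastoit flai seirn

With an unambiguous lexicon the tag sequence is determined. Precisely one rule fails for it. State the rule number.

3

Fixed tagging: Det Det Det Prep Det Conj Prep.
Checking each rule: R1 pass, R2 pass, R3 fail, R4 pass.
Only rule 3 fails.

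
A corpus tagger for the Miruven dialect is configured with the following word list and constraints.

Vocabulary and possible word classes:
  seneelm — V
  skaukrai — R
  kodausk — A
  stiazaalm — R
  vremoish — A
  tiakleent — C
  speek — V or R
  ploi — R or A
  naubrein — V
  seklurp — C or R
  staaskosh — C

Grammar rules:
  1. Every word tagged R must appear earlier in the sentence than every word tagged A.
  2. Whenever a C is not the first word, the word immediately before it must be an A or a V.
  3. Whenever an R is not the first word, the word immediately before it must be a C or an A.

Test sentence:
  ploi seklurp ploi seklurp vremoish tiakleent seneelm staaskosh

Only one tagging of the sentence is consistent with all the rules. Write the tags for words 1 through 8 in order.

Candidates per position — 1:ploi {R,A}; 2:seklurp {C,R}; 3:ploi {R,A}; 4:seklurp {C,R}; 5:vremoish {A}; 6:tiakleent {C}; 7:seneelm {V}; 8:staaskosh {C}.
The remaining ambiguous positions (1, 2, 3, 4) are resolved jointly — only one combination satisfies every rule.
That leaves exactly one tagging: A C A C A C V C.
Check: rule 1 ok; rule 2 ok; rule 3 ok.

A C A C A C V C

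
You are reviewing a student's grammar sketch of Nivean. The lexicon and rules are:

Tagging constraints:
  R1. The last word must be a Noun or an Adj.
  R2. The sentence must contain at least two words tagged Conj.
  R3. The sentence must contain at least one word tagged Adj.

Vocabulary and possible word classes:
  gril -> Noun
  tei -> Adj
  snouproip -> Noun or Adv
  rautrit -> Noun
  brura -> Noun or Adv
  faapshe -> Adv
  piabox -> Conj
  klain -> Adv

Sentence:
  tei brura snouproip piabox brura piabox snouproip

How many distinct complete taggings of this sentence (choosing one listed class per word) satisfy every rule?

8

Candidates per position — 1:tei {Adj}; 2:brura {Noun,Adv}; 3:snouproip {Noun,Adv}; 4:piabox {Conj}; 5:brura {Noun,Adv}; 6:piabox {Conj}; 7:snouproip {Noun,Adv}.
There are 16 candidate sequences in total.
Checking each against the rules leaves 8 sequences.
Count = 8.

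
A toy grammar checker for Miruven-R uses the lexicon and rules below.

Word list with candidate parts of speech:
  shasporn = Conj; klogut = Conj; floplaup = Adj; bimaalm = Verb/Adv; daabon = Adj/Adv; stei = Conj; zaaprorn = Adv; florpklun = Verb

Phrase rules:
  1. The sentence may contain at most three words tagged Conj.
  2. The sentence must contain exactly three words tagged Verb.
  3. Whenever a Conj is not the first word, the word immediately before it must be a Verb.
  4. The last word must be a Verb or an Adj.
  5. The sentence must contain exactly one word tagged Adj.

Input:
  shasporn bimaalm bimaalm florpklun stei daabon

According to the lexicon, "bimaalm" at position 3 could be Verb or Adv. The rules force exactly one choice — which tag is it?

Verb

Candidates per position — 1:shasporn {Conj}; 2:bimaalm {Verb,Adv}; 3:bimaalm {Verb,Adv}; 4:florpklun {Verb}; 5:stei {Conj}; 6:daabon {Adj,Adv}.
Position 2: Adv is ruled out by rule 2; that leaves Verb.
Position 3: Adv is ruled out by rule 2; that leaves Verb.
Position 6: Adv is ruled out by rule 4; that leaves Adj.
The unique satisfying tagging is: Conj Verb Verb Verb Conj Adj.
Rule-by-rule: rule 1 ✓; rule 2 ✓; rule 3 ✓; rule 4 ✓; rule 5 ✓.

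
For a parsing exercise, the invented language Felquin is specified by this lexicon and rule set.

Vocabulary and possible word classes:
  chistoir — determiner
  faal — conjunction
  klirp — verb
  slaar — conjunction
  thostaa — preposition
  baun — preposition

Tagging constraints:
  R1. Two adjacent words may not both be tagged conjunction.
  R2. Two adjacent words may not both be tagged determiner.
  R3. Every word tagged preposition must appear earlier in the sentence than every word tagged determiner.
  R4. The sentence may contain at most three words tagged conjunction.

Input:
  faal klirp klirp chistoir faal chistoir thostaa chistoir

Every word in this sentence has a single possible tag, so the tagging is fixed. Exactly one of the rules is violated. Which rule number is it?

Fixed tagging: conjunction verb verb determiner conjunction determiner preposition determiner.
Rule check: R1 holds, R2 holds, R3 violated, R4 holds.
Only rule 3 fails.

3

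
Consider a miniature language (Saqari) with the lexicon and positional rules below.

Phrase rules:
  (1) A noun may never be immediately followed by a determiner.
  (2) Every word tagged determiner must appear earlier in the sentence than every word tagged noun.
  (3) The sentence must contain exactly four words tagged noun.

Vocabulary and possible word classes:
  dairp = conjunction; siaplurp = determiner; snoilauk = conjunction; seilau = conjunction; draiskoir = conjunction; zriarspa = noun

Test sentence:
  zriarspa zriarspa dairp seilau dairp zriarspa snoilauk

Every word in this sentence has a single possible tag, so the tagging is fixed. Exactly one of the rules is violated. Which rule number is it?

Fixed tagging: noun noun conjunction conjunction conjunction noun conjunction.
Applying the rules: R1 ✓, R2 ✓, R3 ✗.
Only rule 3 fails.

3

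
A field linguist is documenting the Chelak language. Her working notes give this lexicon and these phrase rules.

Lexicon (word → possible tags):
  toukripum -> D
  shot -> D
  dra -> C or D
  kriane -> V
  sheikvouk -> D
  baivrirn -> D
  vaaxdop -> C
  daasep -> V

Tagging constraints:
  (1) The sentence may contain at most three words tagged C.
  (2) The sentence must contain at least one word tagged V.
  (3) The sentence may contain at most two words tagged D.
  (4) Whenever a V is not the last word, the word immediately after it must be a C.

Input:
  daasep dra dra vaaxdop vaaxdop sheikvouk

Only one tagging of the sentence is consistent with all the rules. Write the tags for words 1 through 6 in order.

Candidates per position — 1:daasep {V}; 2:dra {C,D}; 3:dra {C,D}; 4:vaaxdop {C}; 5:vaaxdop {C}; 6:sheikvouk {D}.
If word 2 were D, no tagging could satisfy rule 4; so word 2 is C.
If word 3 were C, no tagging could satisfy rule 1; so word 3 is D.
The unique satisfying tagging is: V C D C C D.
Verifying each rule — rule 1 holds; rule 2 holds; rule 3 holds; rule 4 holds.

V C D C C D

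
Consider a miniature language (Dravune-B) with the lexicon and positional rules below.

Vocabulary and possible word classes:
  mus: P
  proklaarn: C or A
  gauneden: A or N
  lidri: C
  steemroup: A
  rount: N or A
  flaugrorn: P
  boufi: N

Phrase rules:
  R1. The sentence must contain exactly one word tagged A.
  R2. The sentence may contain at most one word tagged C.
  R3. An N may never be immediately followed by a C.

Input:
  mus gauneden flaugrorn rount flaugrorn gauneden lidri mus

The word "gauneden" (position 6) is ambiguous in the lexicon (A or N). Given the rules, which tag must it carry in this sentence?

Candidates per position — 1:mus {P}; 2:gauneden {A,N}; 3:flaugrorn {P}; 4:rount {N,A}; 5:flaugrorn {P}; 6:gauneden {A,N}; 7:lidri {C}; 8:mus {P}.
Position 6: N is ruled out by rule 3; that leaves A.
Position 2: A is ruled out by rule 1; that leaves N.
Position 4: A is ruled out by rule 1; that leaves N.
The only consistent sequence is: P N P N P A C P.
Verifying each rule — rule 1 ✓; rule 2 ✓; rule 3 ✓.

A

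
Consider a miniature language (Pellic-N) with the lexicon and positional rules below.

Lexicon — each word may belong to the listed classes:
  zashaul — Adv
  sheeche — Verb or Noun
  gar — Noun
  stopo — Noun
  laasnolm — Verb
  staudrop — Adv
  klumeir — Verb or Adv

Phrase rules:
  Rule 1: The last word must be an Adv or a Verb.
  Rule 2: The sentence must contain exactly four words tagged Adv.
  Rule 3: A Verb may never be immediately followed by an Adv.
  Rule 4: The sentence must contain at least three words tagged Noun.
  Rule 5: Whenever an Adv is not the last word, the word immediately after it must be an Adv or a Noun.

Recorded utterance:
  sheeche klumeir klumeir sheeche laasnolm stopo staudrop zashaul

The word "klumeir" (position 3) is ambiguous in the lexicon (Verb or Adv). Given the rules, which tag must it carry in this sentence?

Adv

Candidates per position — 1:sheeche {Verb,Noun}; 2:klumeir {Verb,Adv}; 3:klumeir {Verb,Adv}; 4:sheeche {Verb,Noun}; 5:laasnolm {Verb}; 6:stopo {Noun}; 7:staudrop {Adv}; 8:zashaul {Adv}.
At position 1, choosing Verb makes rule 4 impossible to satisfy; hence Noun.
At position 2, choosing Verb makes rule 2 impossible to satisfy; hence Adv.
At position 3, choosing Verb makes rule 2 impossible to satisfy; hence Adv.
At position 4, choosing Verb makes rule 4 impossible to satisfy; hence Noun.
The only consistent sequence is: Noun Adv Adv Noun Verb Noun Adv Adv.
Rule-by-rule: rule 1 ✓; rule 2 ✓; rule 3 ✓; rule 4 ✓; rule 5 ✓.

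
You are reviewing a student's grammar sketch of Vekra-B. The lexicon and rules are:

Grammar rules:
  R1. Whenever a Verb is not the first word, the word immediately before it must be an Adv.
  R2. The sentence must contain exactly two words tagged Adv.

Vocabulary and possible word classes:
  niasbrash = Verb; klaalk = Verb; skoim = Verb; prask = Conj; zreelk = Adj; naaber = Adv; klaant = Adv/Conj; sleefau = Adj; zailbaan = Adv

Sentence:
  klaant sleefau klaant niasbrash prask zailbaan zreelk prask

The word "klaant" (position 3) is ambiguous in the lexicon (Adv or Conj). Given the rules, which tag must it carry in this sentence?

Candidates per position — 1:klaant {Adv,Conj}; 2:sleefau {Adj}; 3:klaant {Adv,Conj}; 4:niasbrash {Verb}; 5:prask {Conj}; 6:zailbaan {Adv}; 7:zreelk {Adj}; 8:prask {Conj}.
If word 3 were Conj, no tagging could satisfy rule 1; so word 3 is Adv.
If word 1 were Adv, no tagging could satisfy rule 2; so word 1 is Conj.
The unique satisfying tagging is: Conj Adj Adv Verb Conj Adv Adj Conj.
Verifying each rule — rule 1 holds; rule 2 holds.

Adv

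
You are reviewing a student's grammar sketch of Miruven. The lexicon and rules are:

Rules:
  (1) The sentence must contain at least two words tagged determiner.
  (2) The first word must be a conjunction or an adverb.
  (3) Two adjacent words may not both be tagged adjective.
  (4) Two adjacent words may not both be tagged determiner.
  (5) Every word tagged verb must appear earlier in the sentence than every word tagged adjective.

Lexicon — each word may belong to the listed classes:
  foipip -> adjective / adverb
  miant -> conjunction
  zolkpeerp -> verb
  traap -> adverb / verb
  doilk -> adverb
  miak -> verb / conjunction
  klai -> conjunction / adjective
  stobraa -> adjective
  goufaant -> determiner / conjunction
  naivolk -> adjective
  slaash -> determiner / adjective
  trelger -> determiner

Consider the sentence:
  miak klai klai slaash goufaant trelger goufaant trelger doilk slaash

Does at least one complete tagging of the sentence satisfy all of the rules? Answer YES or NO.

YES

Candidates per position — 1:miak {verb,conjunction}; 2:klai {conjunction,adjective}; 3:klai {conjunction,adjective}; 4:slaash {determiner,adjective}; 5:goufaant {determiner,conjunction}; 6:trelger {determiner}; 7:goufaant {determiner,conjunction}; 8:trelger {determiner}; 9:doilk {adverb}; 10:slaash {determiner,adjective}.
One satisfying assignment: conjunction conjunction adjective determiner conjunction determiner conjunction determiner adverb determiner.
Check: rule 1 ok; rule 2 ok; rule 3 ok; rule 4 ok; rule 5 ok.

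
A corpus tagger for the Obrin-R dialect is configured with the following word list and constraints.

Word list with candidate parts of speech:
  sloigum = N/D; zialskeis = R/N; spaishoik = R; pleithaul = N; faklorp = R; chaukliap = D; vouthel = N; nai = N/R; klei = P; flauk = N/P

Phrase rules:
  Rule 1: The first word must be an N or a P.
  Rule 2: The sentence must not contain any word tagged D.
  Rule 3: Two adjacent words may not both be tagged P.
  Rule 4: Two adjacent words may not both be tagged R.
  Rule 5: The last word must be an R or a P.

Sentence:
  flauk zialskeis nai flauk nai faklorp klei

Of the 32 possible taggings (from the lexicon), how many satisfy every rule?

Candidates per position — 1:flauk {N,P}; 2:zialskeis {R,N}; 3:nai {N,R}; 4:flauk {N,P}; 5:nai {N,R}; 6:faklorp {R}; 7:klei {P}.
There are 32 candidate sequences in total.
Checking each against the rules leaves 12 sequences.
Count = 12.

12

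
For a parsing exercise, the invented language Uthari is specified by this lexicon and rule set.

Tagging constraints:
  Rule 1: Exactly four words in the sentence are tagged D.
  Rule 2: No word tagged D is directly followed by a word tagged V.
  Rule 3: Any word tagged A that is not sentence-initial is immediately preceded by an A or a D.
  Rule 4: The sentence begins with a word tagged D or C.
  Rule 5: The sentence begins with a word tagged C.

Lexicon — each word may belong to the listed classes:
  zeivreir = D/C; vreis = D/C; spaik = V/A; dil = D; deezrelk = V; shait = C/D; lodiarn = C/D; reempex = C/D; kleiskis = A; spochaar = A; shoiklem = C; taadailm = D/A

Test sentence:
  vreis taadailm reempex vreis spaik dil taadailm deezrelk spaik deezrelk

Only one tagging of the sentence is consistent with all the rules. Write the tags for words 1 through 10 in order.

Candidates per position — 1:vreis {D,C}; 2:taadailm {D,A}; 3:reempex {C,D}; 4:vreis {D,C}; 5:spaik {V,A}; 6:dil {D}; 7:taadailm {D,A}; 8:deezrelk {V}; 9:spaik {V,A}; 10:deezrelk {V}.
Word 1 cannot be D — rule 5 would then fail for every completion. It is C.
Word 2 cannot be A — rule 3 would then fail for every completion. It is D.
Word 7 cannot be D — rule 2 would then fail for every completion. It is A.
Word 9 cannot be A — rule 3 would then fail for every completion. It is V.
Word 3 cannot be C — rule 1 would then fail for every completion. It is D.
Word 4 cannot be C — rule 1 would then fail for every completion. It is D.
Word 5 cannot be V — rule 2 would then fail for every completion. It is A.
That leaves exactly one tagging: C D D D A D A V V V.
Checking: rule 1 ok; rule 2 ok; rule 3 ok; rule 4 ok; rule 5 ok.

C D D D A D A V V V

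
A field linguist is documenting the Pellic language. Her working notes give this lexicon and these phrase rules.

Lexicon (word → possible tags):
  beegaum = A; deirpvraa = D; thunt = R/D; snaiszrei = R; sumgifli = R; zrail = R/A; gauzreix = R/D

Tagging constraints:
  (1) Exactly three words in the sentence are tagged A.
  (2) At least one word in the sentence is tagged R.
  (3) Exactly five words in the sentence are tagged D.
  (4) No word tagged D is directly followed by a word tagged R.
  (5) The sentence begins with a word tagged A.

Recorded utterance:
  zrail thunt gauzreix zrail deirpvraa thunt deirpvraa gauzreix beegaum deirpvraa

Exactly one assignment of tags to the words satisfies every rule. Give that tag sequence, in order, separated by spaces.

A R R A D D D D A D

Candidates per position — 1:zrail {R,A}; 2:thunt {R,D}; 3:gauzreix {R,D}; 4:zrail {R,A}; 5:deirpvraa {D}; 6:thunt {R,D}; 7:deirpvraa {D}; 8:gauzreix {R,D}; 9:beegaum {A}; 10:deirpvraa {D}.
At position 1, choosing R makes rule 1 impossible to satisfy; hence A.
At position 4, choosing R makes rule 1 impossible to satisfy; hence A.
At position 6, choosing R makes rule 4 impossible to satisfy; hence D.
At position 8, choosing R makes rule 4 impossible to satisfy; hence D.
At position 2, choosing D makes rule 3 impossible to satisfy; hence R.
At position 3, choosing D makes rule 3 impossible to satisfy; hence R.
The unique satisfying tagging is: A R R A D D D D A D.
Verifying each rule — rule 1 ok; rule 2 ok; rule 3 ok; rule 4 ok; rule 5 ok.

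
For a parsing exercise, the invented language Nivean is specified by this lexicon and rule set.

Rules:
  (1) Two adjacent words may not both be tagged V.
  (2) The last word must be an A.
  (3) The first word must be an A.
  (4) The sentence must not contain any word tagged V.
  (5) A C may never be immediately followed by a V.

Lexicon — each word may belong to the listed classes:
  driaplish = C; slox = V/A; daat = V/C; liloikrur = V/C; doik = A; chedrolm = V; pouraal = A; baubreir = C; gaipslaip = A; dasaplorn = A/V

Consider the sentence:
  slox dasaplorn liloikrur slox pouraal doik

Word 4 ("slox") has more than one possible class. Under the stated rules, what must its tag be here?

Candidates per position — 1:slox {V,A}; 2:dasaplorn {A,V}; 3:liloikrur {V,C}; 4:slox {V,A}; 5:pouraal {A}; 6:doik {A}.
If word 1 were V, no tagging could satisfy rule 3; so word 1 is A.
If word 2 were V, no tagging could satisfy rule 4; so word 2 is A.
If word 3 were V, no tagging could satisfy rule 4; so word 3 is C.
If word 4 were V, no tagging could satisfy rule 4; so word 4 is A.
The only consistent sequence is: A A C A A A.
Checking: rule 1 ok; rule 2 ok; rule 3 ok; rule 4 ok; rule 5 ok.

A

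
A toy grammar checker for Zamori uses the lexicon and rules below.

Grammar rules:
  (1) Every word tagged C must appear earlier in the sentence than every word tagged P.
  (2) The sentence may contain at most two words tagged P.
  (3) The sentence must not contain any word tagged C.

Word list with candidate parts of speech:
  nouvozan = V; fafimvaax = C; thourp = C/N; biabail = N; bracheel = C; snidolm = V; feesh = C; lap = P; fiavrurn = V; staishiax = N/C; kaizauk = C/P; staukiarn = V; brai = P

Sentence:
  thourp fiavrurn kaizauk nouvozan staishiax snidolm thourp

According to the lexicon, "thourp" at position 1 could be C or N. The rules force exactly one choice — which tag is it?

Candidates per position — 1:thourp {C,N}; 2:fiavrurn {V}; 3:kaizauk {C,P}; 4:nouvozan {V}; 5:staishiax {N,C}; 6:snidolm {V}; 7:thourp {C,N}.
Word 1 cannot be C — rule 3 would then fail for every completion. It is N.
Word 3 cannot be C — rule 3 would then fail for every completion. It is P.
Word 5 cannot be C — rule 1 would then fail for every completion. It is N.
Word 7 cannot be C — rule 1 would then fail for every completion. It is N.
The unique satisfying tagging is: N V P V N V N.
Rule-by-rule: rule 1 ok; rule 2 ok; rule 3 ok.

N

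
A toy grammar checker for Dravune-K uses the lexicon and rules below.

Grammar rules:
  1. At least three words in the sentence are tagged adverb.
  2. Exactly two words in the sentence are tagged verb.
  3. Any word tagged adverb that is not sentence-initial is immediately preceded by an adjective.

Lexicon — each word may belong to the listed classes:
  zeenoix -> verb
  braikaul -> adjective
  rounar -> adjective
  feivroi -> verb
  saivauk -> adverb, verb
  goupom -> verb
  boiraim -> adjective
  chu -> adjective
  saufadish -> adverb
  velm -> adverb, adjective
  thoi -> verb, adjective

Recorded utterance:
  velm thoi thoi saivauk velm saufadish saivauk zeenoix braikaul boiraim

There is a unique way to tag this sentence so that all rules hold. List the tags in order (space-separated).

adverb adjective adjective adverb adjective adverb verb verb adjective adjective

Candidates per position — 1:velm {adverb,adjective}; 2:thoi {verb,adjective}; 3:thoi {verb,adjective}; 4:saivauk {adverb,verb}; 5:velm {adverb,adjective}; 6:saufadish {adverb}; 7:saivauk {adverb,verb}; 8:zeenoix {verb}; 9:braikaul {adjective}; 10:boiraim {adjective}.
At position 5, choosing adverb makes rule 3 impossible to satisfy; hence adjective.
At position 7, choosing adverb makes rule 3 impossible to satisfy; hence verb.
At position 1, choosing adjective makes rule 1 impossible to satisfy; hence adverb.
At position 2, choosing verb makes rule 2 impossible to satisfy; hence adjective.
At position 3, choosing verb makes rule 2 impossible to satisfy; hence adjective.
At position 4, choosing verb makes rule 1 impossible to satisfy; hence adverb.
The only consistent sequence is: adverb adjective adjective adverb adjective adverb verb verb adjective adjective.
Check: rule 1 satisfied; rule 2 satisfied; rule 3 satisfied.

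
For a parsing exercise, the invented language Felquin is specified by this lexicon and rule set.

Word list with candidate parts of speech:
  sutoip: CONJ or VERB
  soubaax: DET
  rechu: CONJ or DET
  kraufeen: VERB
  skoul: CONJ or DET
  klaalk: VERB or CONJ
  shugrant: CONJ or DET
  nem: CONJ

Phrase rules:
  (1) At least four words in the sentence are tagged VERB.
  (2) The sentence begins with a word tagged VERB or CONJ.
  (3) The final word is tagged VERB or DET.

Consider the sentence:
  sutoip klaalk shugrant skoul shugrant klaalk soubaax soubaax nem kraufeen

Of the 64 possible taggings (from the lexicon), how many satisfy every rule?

Candidates per position — 1:sutoip {CONJ,VERB}; 2:klaalk {VERB,CONJ}; 3:shugrant {CONJ,DET}; 4:skoul {CONJ,DET}; 5:shugrant {CONJ,DET}; 6:klaalk {VERB,CONJ}; 7:soubaax {DET}; 8:soubaax {DET}; 9:nem {CONJ}; 10:kraufeen {VERB}.
There are 64 candidate sequences in total.
Checking each against the rules leaves 8 sequences.
Count = 8.

8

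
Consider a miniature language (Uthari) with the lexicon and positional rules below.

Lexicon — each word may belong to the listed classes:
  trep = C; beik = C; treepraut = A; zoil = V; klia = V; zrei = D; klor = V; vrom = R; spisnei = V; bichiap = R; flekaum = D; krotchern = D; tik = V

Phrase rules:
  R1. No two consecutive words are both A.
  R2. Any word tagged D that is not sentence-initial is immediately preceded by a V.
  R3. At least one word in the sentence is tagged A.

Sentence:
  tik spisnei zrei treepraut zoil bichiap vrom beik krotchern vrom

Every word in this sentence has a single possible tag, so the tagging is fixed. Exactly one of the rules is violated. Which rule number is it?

Fixed tagging: V V D A V R R C D R.
Applying the rules: R1 pass, R2 fail, R3 pass.
Only rule 2 fails.

2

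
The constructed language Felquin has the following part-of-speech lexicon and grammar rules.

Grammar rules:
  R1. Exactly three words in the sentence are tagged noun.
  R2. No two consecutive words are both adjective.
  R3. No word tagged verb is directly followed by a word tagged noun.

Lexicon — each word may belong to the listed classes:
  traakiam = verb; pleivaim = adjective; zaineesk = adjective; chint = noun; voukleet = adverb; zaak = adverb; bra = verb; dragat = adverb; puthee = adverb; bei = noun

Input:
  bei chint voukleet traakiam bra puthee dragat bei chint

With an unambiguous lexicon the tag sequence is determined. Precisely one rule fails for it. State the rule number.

Fixed tagging: noun noun adverb verb verb adverb adverb noun noun.
Applying the rules: R1 fails, R2 ok, R3 ok.
Only rule 1 fails.

1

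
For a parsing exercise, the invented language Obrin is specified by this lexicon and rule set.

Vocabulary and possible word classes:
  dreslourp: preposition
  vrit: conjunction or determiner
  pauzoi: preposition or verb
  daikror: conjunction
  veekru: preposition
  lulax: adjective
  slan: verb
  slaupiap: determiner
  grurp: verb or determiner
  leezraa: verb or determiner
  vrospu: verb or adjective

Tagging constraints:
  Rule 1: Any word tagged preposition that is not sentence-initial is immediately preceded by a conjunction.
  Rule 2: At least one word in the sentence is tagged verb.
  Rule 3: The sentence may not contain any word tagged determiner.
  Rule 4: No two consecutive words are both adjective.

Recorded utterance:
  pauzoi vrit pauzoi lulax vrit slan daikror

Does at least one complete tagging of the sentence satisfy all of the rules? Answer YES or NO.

YES

Candidates per position — 1:pauzoi {preposition,verb}; 2:vrit {conjunction,determiner}; 3:pauzoi {preposition,verb}; 4:lulax {adjective}; 5:vrit {conjunction,determiner}; 6:slan {verb}; 7:daikror {conjunction}.
One satisfying assignment: preposition conjunction verb adjective conjunction verb conjunction.
Checking: rule 1 ok; rule 2 ok; rule 3 ok; rule 4 ok.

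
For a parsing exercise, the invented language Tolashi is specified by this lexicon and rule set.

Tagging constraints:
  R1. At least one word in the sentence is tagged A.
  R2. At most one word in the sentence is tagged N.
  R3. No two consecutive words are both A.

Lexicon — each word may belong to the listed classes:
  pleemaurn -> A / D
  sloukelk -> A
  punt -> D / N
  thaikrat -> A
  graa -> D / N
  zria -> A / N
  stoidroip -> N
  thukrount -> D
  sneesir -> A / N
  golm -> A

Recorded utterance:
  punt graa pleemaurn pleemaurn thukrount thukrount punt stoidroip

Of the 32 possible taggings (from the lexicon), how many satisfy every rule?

Candidates per position — 1:punt {D,N}; 2:graa {D,N}; 3:pleemaurn {A,D}; 4:pleemaurn {A,D}; 5:thukrount {D}; 6:thukrount {D}; 7:punt {D,N}; 8:stoidroip {N}.
There are 32 candidate sequences in total.
The sequences that satisfy every rule: D D A D D D D N; D D D A D D D N.
Count = 2.

2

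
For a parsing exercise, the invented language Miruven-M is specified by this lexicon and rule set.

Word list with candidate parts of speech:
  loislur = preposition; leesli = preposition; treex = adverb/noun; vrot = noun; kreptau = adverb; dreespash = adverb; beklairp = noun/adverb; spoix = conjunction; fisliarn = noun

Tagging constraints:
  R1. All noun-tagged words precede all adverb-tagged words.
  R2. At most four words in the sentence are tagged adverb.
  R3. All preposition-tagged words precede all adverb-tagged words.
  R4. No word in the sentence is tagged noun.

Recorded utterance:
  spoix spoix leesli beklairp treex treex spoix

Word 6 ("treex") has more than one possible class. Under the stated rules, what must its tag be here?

Candidates per position — 1:spoix {conjunction}; 2:spoix {conjunction}; 3:leesli {preposition}; 4:beklairp {noun,adverb}; 5:treex {adverb,noun}; 6:treex {adverb,noun}; 7:spoix {conjunction}.
If word 4 were noun, no tagging could satisfy rule 4; so word 4 is adverb.
If word 5 were noun, no tagging could satisfy rule 1; so word 5 is adverb.
If word 6 were noun, no tagging could satisfy rule 1; so word 6 is adverb.
That leaves exactly one tagging: conjunction conjunction preposition adverb adverb adverb conjunction.
Rule-by-rule: rule 1 holds; rule 2 holds; rule 3 holds; rule 4 holds.

adverb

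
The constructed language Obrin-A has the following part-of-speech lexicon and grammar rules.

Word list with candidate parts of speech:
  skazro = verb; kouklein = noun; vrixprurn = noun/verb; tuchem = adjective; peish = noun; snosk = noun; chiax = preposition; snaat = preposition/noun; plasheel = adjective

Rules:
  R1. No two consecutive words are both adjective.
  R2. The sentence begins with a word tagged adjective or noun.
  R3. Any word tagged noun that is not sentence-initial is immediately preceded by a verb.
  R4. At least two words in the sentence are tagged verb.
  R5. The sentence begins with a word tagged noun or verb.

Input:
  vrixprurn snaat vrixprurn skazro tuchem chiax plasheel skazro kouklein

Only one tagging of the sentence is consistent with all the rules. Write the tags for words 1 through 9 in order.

noun preposition verb verb adjective preposition adjective verb noun

Candidates per position — 1:vrixprurn {noun,verb}; 2:snaat {preposition,noun}; 3:vrixprurn {noun,verb}; 4:skazro {verb}; 5:tuchem {adjective}; 6:chiax {preposition}; 7:plasheel {adjective}; 8:skazro {verb}; 9:kouklein {noun}.
Position 1: tagging it verb would leave rule 2 unsatisfiable, so it must be noun.
Position 2: tagging it noun would leave rule 3 unsatisfiable, so it must be preposition.
Position 3: tagging it noun would leave rule 3 unsatisfiable, so it must be verb.
So the tagging must be: noun preposition verb verb adjective preposition adjective verb noun.
Rule-by-rule: rule 1 ok; rule 2 ok; rule 3 ok; rule 4 ok; rule 5 ok.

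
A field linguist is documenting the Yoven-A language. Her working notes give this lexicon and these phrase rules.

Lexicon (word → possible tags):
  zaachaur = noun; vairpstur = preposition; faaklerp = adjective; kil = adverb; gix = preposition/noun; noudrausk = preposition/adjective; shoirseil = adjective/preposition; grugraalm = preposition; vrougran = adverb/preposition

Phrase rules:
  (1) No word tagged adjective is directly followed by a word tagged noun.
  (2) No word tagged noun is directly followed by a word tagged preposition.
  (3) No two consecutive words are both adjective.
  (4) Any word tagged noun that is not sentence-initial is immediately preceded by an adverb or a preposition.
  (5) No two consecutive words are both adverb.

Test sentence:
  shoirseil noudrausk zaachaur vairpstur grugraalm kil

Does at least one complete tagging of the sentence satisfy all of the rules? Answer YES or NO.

Candidates per position — 1:shoirseil {adjective,preposition}; 2:noudrausk {preposition,adjective}; 3:zaachaur {noun}; 4:vairpstur {preposition}; 5:grugraalm {preposition}; 6:kil {adverb}.
Rule 2 cannot be satisfied by any choice of tags from the lexicon.
So there is no consistent tagging.

NO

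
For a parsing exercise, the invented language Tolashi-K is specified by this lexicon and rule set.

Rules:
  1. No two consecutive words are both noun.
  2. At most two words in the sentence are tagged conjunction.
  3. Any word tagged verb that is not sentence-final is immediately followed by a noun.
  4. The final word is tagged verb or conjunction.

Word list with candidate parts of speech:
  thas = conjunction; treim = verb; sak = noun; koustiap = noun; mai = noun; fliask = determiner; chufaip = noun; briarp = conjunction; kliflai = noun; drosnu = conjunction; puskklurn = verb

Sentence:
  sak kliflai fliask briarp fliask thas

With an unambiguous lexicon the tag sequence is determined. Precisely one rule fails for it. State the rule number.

1

Fixed tagging: noun noun determiner conjunction determiner conjunction.
Checking each rule: R1 violated, R2 holds, R3 holds, R4 holds.
Only rule 1 fails.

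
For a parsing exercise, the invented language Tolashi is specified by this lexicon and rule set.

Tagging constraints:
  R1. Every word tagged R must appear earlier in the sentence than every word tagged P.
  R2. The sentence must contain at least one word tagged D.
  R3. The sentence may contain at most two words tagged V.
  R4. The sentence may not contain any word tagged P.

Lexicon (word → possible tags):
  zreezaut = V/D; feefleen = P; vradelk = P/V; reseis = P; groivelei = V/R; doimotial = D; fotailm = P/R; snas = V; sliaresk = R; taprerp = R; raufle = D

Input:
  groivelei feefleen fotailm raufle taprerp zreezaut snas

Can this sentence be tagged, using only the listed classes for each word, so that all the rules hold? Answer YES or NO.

NO

Candidates per position — 1:groivelei {V,R}; 2:feefleen {P}; 3:fotailm {P,R}; 4:raufle {D}; 5:taprerp {R}; 6:zreezaut {V,D}; 7:snas {V}.
Rule 1 cannot be satisfied by any choice of tags from the lexicon.
So there is no consistent tagging.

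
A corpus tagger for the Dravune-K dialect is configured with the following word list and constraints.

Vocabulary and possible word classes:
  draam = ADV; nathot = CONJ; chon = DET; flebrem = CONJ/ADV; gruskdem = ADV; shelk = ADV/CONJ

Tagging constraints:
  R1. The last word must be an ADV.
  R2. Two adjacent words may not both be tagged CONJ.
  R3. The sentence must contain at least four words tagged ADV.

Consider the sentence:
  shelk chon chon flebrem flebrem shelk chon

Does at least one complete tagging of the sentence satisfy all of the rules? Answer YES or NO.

NO

Candidates per position — 1:shelk {ADV,CONJ}; 2:chon {DET}; 3:chon {DET}; 4:flebrem {CONJ,ADV}; 5:flebrem {CONJ,ADV}; 6:shelk {ADV,CONJ}; 7:chon {DET}.
Rule 1 cannot be satisfied by any choice of tags from the lexicon.
So there is no consistent tagging.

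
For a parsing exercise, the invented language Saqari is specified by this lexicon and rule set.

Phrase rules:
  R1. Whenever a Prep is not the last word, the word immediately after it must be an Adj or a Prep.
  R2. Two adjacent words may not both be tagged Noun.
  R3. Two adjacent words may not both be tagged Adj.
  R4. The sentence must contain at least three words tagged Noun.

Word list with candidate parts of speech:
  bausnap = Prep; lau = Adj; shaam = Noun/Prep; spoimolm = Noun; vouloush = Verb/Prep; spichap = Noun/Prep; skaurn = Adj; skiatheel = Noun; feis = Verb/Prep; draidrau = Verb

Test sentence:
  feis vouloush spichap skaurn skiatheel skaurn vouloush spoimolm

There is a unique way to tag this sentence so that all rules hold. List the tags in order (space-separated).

Verb Verb Noun Adj Noun Adj Verb Noun

Candidates per position — 1:feis {Verb,Prep}; 2:vouloush {Verb,Prep}; 3:spichap {Noun,Prep}; 4:skaurn {Adj}; 5:skiatheel {Noun}; 6:skaurn {Adj}; 7:vouloush {Verb,Prep}; 8:spoimolm {Noun}.
Position 3: Prep is ruled out by rule 4; that leaves Noun.
Position 7: Prep is ruled out by rule 1; that leaves Verb.
Position 1: Prep is ruled out by rule 1; that leaves Verb.
Position 2: Prep is ruled out by rule 1; that leaves Verb.
So the tagging must be: Verb Verb Noun Adj Noun Adj Verb Noun.
Checking: rule 1 holds; rule 2 holds; rule 3 holds; rule 4 holds.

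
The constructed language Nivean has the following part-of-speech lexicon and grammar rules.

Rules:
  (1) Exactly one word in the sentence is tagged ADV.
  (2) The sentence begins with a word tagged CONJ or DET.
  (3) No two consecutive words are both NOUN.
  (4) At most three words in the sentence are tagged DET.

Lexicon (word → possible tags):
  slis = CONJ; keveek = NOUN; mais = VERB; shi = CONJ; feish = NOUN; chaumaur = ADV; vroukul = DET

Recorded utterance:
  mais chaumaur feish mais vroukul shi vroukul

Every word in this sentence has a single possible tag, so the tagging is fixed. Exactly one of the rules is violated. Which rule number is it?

2

Fixed tagging: VERB ADV NOUN VERB DET CONJ DET.
Applying the rules: R1 pass, R2 fail, R3 pass, R4 pass.
Only rule 2 fails.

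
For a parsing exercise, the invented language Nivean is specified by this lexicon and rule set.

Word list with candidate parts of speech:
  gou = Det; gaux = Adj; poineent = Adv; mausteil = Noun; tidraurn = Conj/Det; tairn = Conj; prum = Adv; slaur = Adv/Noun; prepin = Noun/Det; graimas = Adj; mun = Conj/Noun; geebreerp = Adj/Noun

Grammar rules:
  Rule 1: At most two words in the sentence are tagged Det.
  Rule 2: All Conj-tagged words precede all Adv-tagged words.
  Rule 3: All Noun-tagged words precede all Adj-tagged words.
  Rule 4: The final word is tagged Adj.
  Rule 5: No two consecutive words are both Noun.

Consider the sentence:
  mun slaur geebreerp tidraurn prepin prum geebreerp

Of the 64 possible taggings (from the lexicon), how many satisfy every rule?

8

Candidates per position — 1:mun {Conj,Noun}; 2:slaur {Adv,Noun}; 3:geebreerp {Adj,Noun}; 4:tidraurn {Conj,Det}; 5:prepin {Noun,Det}; 6:prum {Adv}; 7:geebreerp {Adj,Noun}.
There are 64 candidate sequences in total.
Checking each against the rules leaves 8 sequences.
Count = 8.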